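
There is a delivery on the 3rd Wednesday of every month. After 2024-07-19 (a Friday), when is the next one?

July 2024 starts on a Monday; its first Wednesday is the 3rd, so the 3rd Wednesday is the 17th — 2024-07-17.
That is not after 2024-07-19, so look at August 2024.
August 2024 starts on a Thursday; its first Wednesday is the 7th, so the 3rd Wednesday is the 21st — 2024-08-21.

2024-08-21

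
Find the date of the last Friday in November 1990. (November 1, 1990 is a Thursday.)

November 1990 begins on a Thursday, so the first Friday is November 2 (1 day later).
November 1990 has 30 days. Adding weeks: 2, 9, 16, 23, 30 — the last one ≤ 30 is the 30th.

November 30, 1990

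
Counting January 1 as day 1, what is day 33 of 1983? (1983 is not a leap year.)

January has 31 days (33 − 31 = 2 remain).
2 into February → February 2.

1983-02-02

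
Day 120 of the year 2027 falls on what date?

2027-04-30

January has 31 days (120 − 31 = 89 remain).
February has 28 days (89 − 28 = 61 remain).
March has 31 days (61 − 31 = 30 remain).
30 into April → April 30.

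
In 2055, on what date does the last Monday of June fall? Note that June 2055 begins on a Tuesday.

June 2055 begins on a Tuesday, so the first Monday is June 7 (6 days later).
June 2055 has 30 days. Adding weeks: 7, 14, 21, 28 — the last one ≤ 30 is the 28th.

28 June 2055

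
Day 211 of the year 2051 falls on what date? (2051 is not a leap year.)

30 July 2051

January has 31 days (211 − 31 = 180 remain).
February has 28 days (180 − 28 = 152 remain).
March has 31 days (152 − 31 = 121 remain).
April has 30 days (121 − 30 = 91 remain).
May has 31 days (91 − 31 = 60 remain).
June has 30 days (60 − 30 = 30 remain).
30 into July → July 30.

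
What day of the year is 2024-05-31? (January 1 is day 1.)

Days in months before May: 31 + 29 + 31 + 30 = 121.
Plus 31 days into May → day 152.

152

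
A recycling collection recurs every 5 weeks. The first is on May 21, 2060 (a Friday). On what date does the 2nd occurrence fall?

Jun 25, 2060

The 2nd occurrence is 1 interval after the first: 1 × 35 = 35 days after May 21, 2060.
May has 31 days — 10 days to the end of May leaves 25.
25 days into Jun → Jun 25, 2060.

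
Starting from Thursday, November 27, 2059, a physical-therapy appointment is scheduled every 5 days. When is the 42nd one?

June 19, 2060

The 42nd occurrence is 41 intervals after the first: 41 × 5 = 205 days after November 27, 2059.
November has 30 days — 3 days to the end of November leaves 202.
December has 31 days (171 left).
January has 31 days (140 left).
February has 29 days (111 left).
March has 31 days (80 left).
April has 30 days (50 left).
May has 31 days (19 left).
19 days into June → June 19, 2060.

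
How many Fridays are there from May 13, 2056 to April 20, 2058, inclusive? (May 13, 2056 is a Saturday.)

May 13, 2056 is a Saturday; the first Friday on or after it is May 19, 2056 (6 days later).
From May 19, 2056 to April 20, 2058: 226 + 365 + 110 = 701 days (rest of 2056, 2057, to April 20, 2058 in 2058).
701 ÷ 7 = 100 full weeks with remainder 1, so 100 more Fridays after the first → 101.

101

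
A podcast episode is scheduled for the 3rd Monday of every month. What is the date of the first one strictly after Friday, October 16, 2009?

October 2009 starts on a Thursday; its first Monday is the 5th, so the 3rd Monday is the 19th — October 19, 2009.
October 19, 2009 is after October 16, 2009, so that is the next one.

October 19, 2009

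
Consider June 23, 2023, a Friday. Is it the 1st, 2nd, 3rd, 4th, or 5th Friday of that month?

Day 23 falls in week ⌈23/7⌉ of the month.
Days 1–7 hold the 1st Friday, 8–14 the 2nd, 15–21 the 3rd, 22–28 the 4th, 29–31 the 5th.
23 is in the range for the 4th.

4th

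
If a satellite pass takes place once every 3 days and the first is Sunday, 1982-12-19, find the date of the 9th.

1983-01-12

The 9th occurrence is 8 intervals after the first: 8 × 3 = 24 days after 1982-12-19.
December has 31 days — 12 days to the end of December leaves 12.
12 days into January → 1983-01-12.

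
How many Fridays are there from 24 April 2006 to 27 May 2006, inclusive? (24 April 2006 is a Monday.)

24 April 2006 is a Monday; the first Friday on or after it is 28 April 2006 (4 days later).
From 28 April 2006 to 27 May 2006: 2 + 27 = 29 days (rest of April, May).
29 ÷ 7 = 4 full weeks with remainder 1, so 4 more Fridays after the first → 5.

5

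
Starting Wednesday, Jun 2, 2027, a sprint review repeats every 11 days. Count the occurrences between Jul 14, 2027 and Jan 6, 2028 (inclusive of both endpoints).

16

Occurrences land 11·i days after Jun 2, 2027 for i = 0, 1, 2, …
Jul 14, 2027 is 42 days after the start; 42 ÷ 11 = 3 remainder 9; since the remainder is 9, round up to i = 4. First occurrence in the window: #5 on Jul 16, 2027 (4×11 = 44 days in).
Jan 6, 2028 is 218 days after the start; 218 ÷ 11 = 19 remainder 9. Last occurrence in the window: #20 on Dec 28, 2027.
Occurrences #5 through #20: 16 in total.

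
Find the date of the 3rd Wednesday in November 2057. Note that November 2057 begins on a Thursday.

November 2057 begins on a Thursday, so the first Wednesday is November 7 (6 days later).
The 3rd Wednesday is 2 weeks later: 7 + 14 = 21.

21 November 2057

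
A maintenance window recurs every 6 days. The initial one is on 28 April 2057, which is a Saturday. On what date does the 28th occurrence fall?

The 28th occurrence is 27 intervals after the first: 27 × 6 = 162 days after 28 April 2057.
April has 30 days — 2 days to the end of April leaves 160.
May has 31 days (129 left).
June has 30 days (99 left).
July has 31 days (68 left).
August has 31 days (37 left).
September has 30 days (7 left).
7 days into October → 7 October 2057.

7 October 2057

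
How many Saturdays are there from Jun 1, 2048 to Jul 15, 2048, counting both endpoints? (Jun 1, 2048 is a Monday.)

Jun 1, 2048 is a Monday; the first Saturday on or after it is Jun 6, 2048 (5 days later).
From Jun 6, 2048 to Jul 15, 2048: 24 + 15 = 39 days (rest of Jun, Jul).
39 ÷ 7 = 5 full weeks with remainder 4, so 5 more Saturdays after the first → 6.

6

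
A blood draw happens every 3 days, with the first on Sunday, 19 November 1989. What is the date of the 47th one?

6 April 1990

The 47th occurrence is 46 intervals after the first: 46 × 3 = 138 days after 19 November 1989.
November has 30 days — 11 days to the end of November leaves 127.
December has 31 days (96 left).
January has 31 days (65 left).
February has 28 days (37 left).
March has 31 days (6 left).
6 days into April → 6 April 1990.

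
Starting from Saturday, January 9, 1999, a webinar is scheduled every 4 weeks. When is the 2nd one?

February 6, 1999

The 2nd occurrence is 1 interval after the first: 1 × 28 = 28 days after January 9, 1999.
January has 31 days — 22 days to the end of January leaves 6.
6 days into February → February 6, 1999.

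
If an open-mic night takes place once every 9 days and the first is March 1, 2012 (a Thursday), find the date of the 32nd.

The 32nd occurrence is 31 intervals after the first: 31 × 9 = 279 days after March 1, 2012.
March has 31 days — 30 days to the end of March leaves 249.
April has 30 days (219 left).
May has 31 days (188 left).
June has 30 days (158 left).
July has 31 days (127 left).
August has 31 days (96 left).
September has 30 days (66 left).
October has 31 days (35 left).
November has 30 days (5 left).
5 days into December → December 5, 2012.

December 5, 2012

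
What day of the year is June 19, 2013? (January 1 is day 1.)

Days in months before June: 31 + 28 + 31 + 30 + 31 = 151.
Plus 19 days into June → day 170.

170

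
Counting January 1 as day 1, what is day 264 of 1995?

Jan has 31 days (264 − 31 = 233 remain).
Feb has 28 days (233 − 28 = 205 remain).
Mar has 31 days (205 − 31 = 174 remain).
Apr has 30 days (174 − 30 = 144 remain).
May has 31 days (144 − 31 = 113 remain).
Jun has 30 days (113 − 30 = 83 remain).
Jul has 31 days (83 − 31 = 52 remain).
Aug has 31 days (52 − 31 = 21 remain).
21 into Sep → Sep 21.

Sep 21, 1995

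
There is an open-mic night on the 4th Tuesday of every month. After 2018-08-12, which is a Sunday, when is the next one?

August 2018 starts on a Wednesday; its first Tuesday is the 7th, so the 4th Tuesday is the 28th — 2018-08-28.
2018-08-28 is after 2018-08-12, so that is the next one.

2018-08-28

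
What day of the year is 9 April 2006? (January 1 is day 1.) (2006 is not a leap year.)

Days in months before April: 31 + 28 + 31 = 90.
Plus 9 days into April → day 99.

99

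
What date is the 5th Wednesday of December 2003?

The first Wednesday of December 2003 is December 3.
The 5th Wednesday is 4 weeks later: 3 + 28 = 31.

2003-12-31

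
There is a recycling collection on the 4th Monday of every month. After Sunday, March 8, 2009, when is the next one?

March 2009 starts on a Sunday; its first Monday is the 2nd, so the 4th Monday is the 23rd — March 23, 2009.
March 23, 2009 is after March 8, 2009, so that is the next one.

March 23, 2009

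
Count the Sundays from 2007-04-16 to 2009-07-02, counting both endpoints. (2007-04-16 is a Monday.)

115

2007-04-16 is a Monday; the first Sunday on or after it is 2007-04-22 (6 days later).
From 2007-04-22 to 2009-07-02: 253 + 366 + 183 = 802 days (rest of 2007, 2008, to 2009-07-02 in 2009).
802 ÷ 7 = 114 full weeks with remainder 4, so 114 more Sundays after the first → 115.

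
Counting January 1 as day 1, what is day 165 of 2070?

14 June 2070

January has 31 days (165 − 31 = 134 remain).
February has 28 days (134 − 28 = 106 remain).
March has 31 days (106 − 31 = 75 remain).
April has 30 days (75 − 30 = 45 remain).
May has 31 days (45 − 31 = 14 remain).
14 into June → June 14.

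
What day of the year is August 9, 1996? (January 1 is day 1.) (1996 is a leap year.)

222

Days in months before August: 31 + 29 + 31 + 30 + 31 + 30 + 31 = 213.
Plus 9 days into August → day 222.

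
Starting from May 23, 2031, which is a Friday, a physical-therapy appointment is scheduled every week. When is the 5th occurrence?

June 20, 2031

The 5th occurrence is 4 intervals after the first: 4 × 7 = 28 days after May 23, 2031.
May has 31 days — 8 days to the end of May leaves 20.
20 days into June → June 20, 2031.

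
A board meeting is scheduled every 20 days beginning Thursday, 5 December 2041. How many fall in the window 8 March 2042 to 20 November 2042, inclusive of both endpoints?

Occurrences land 20·i days after 5 December 2041 for i = 0, 1, 2, …
8 March 2042 is 93 days after the start; 93 ÷ 20 = 4 remainder 13; since the remainder is 13, round up to i = 5. First occurrence in the window: #6 on 15 March 2042 (5×20 = 100 days in).
20 November 2042 is 350 days after the start; 350 ÷ 20 = 17 remainder 10. Last occurrence in the window: #18 on 10 November 2042.
Occurrences #6 through #18: 13 in total.

13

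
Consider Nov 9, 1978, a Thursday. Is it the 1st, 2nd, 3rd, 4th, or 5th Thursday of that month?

Day 9 falls in week ⌈9/7⌉ of the month.
Days 1–7 hold the 1st Thursday, 8–14 the 2nd, 15–21 the 3rd, 22–28 the 4th, 29–31 the 5th.
9 is in the range for the 2nd.

2nd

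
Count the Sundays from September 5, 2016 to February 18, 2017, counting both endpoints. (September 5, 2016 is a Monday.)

September 5, 2016 is a Monday; the first Sunday on or after it is September 11, 2016 (6 days later).
From September 11, 2016 to February 18, 2017: 19 + 31 + 30 + 31 + 31 + 18 = 160 days (rest of September, October, November, December, January, February).
160 ÷ 7 = 22 full weeks with remainder 6, so 22 more Sundays after the first → 23.

23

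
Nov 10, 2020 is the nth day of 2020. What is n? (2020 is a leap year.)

Days in months before Nov: 31 + 29 + 31 + 30 + 31 + 30 + 31 + 31 + 30 + 31 = 305.
Plus 10 days into Nov → day 315.

315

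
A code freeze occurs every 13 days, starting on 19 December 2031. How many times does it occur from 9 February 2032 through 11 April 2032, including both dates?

5

Occurrences land 13·i days after 19 December 2031 for i = 0, 1, 2, …
9 February 2032 is 52 days after the start; 52 ÷ 13 = 4 remainder 0. First occurrence in the window: #5 on 9 February 2032 (4×13 = 52 days in).
11 April 2032 is 114 days after the start; 114 ÷ 13 = 8 remainder 10. Last occurrence in the window: #9 on 1 April 2032.
Occurrences #5 through #9: 5 in total.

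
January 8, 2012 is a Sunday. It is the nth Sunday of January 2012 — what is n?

2nd

Day 8 falls in week ⌈8/7⌉ of the month.
Days 1–7 hold the 1st Sunday, 8–14 the 2nd, 15–21 the 3rd, 22–28 the 4th, 29–31 the 5th.
8 is in the range for the 2nd.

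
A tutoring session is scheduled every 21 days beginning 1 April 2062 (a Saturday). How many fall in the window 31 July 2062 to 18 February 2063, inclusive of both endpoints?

10

Occurrences land 21·i days after 1 April 2062 for i = 0, 1, 2, …
31 July 2062 is 121 days after the start; 121 ÷ 21 = 5 remainder 16; since the remainder is 16, round up to i = 6. First occurrence in the window: #7 on 5 August 2062 (6×21 = 126 days in).
18 February 2063 is 323 days after the start; 323 ÷ 21 = 15 remainder 8. Last occurrence in the window: #16 on 10 February 2063.
Occurrences #7 through #16: 10 in total.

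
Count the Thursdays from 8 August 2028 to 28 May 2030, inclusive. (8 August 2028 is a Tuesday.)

94

8 August 2028 is a Tuesday; the first Thursday on or after it is 10 August 2028 (2 days later).
From 10 August 2028 to 28 May 2030: 143 + 365 + 148 = 656 days (rest of 2028, 2029, to 28 May 2030 in 2030).
656 ÷ 7 = 93 full weeks with remainder 5, so 93 more Thursdays after the first → 94.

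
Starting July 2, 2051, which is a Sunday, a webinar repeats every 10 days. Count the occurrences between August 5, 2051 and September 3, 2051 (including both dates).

3

Occurrences land 10·i days after July 2, 2051 for i = 0, 1, 2, …
August 5, 2051 is 34 days after the start; 34 ÷ 10 = 3 remainder 4; since the remainder is 4, round up to i = 4. First occurrence in the window: #5 on August 11, 2051 (4×10 = 40 days in).
September 3, 2051 is 63 days after the start; 63 ÷ 10 = 6 remainder 3. Last occurrence in the window: #7 on August 31, 2051.
Occurrences #5 through #7: 3 in total.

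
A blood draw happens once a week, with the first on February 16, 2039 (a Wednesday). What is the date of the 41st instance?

The 41st occurrence is 40 intervals after the first: 40 × 7 = 280 days after February 16, 2039.
February has 28 days — 12 days to the end of February leaves 268.
March has 31 days (237 left).
April has 30 days (207 left).
May has 31 days (176 left).
June has 30 days (146 left).
July has 31 days (115 left).
August has 31 days (84 left).
September has 30 days (54 left).
October has 31 days (23 left).
23 days into November → November 23, 2039.

November 23, 2039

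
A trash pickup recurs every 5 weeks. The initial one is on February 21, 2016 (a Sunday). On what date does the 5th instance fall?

The 5th occurrence is 4 intervals after the first: 4 × 35 = 140 days after February 21, 2016.
February has 29 days — 8 days to the end of February leaves 132.
March has 31 days (101 left).
April has 30 days (71 left).
May has 31 days (40 left).
June has 30 days (10 left).
10 days into July → July 10, 2016.

July 10, 2016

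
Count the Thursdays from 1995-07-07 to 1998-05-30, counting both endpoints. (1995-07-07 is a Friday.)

151

1995-07-07 is a Friday; the first Thursday on or after it is 1995-07-13 (6 days later).
From 1995-07-13 to 1998-05-30: 171 + 366 + 365 + 150 = 1052 days (rest of 1995, 1996, 1997, to 1998-05-30 in 1998).
1052 ÷ 7 = 150 full weeks with remainder 2, so 150 more Thursdays after the first → 151.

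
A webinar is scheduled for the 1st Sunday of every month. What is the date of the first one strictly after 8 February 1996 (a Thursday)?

February 1996 starts on a Thursday, so its 1st Sunday is 4 February 1996 (3 days in).
That is not after 8 February 1996, so look at March 1996.
March 1996 starts on a Friday, so its 1st Sunday is 3 March 1996 (2 days in).

3 March 1996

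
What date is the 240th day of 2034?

Aug 28, 2034

Jan has 31 days (240 − 31 = 209 remain).
Feb has 28 days (209 − 28 = 181 remain).
Mar has 31 days (181 − 31 = 150 remain).
Apr has 30 days (150 − 30 = 120 remain).
May has 31 days (120 − 31 = 89 remain).
Jun has 30 days (89 − 30 = 59 remain).
Jul has 31 days (59 − 31 = 28 remain).
28 into Aug → Aug 28.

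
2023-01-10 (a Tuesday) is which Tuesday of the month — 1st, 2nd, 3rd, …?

Day 10 falls in week ⌈10/7⌉ of the month.
Days 1–7 hold the 1st Tuesday, 8–14 the 2nd, 15–21 the 3rd, 22–28 the 4th, 29–31 the 5th.
10 is in the range for the 2nd.

2nd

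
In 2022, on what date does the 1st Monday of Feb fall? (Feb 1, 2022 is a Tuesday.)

Feb 7, 2022

Feb 2022 begins on a Tuesday, so the first Monday is Feb 7 (6 days later).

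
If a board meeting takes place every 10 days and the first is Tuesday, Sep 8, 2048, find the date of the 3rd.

The 3rd occurrence is 2 intervals after the first: 2 × 10 = 20 days after Sep 8, 2048.
20 days later is Sep 28, 2048.

Sep 28, 2048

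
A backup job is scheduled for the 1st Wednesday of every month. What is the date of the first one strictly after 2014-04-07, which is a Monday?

2014-05-07

April 2014 starts on a Tuesday, so its 1st Wednesday is 2014-04-02 (1 day in).
That is not after 2014-04-07, so look at May 2014.
May 2014 starts on a Thursday, so its 1st Wednesday is 2014-05-07 (6 days in).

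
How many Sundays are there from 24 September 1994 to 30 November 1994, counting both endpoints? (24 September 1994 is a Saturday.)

10

24 September 1994 is a Saturday; the first Sunday on or after it is 25 September 1994 (1 day later).
From 25 September 1994 to 30 November 1994: 5 + 31 + 30 = 66 days (rest of September, October, November).
66 ÷ 7 = 9 full weeks with remainder 3, so 9 more Sundays after the first → 10.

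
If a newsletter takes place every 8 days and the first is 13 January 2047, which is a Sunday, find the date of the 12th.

11 April 2047

The 12th occurrence is 11 intervals after the first: 11 × 8 = 88 days after 13 January 2047.
January has 31 days — 18 days to the end of January leaves 70.
February has 28 days (42 left).
March has 31 days (11 left).
11 days into April → 11 April 2047.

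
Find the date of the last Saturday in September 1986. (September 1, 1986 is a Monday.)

September 27, 1986

September 1986 begins on a Monday, so the first Saturday is September 6 (5 days later).
September 1986 has 30 days. Adding weeks: 6, 13, 20, 27 — the last one ≤ 30 is the 27th.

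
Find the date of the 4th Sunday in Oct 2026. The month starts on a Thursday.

Oct 25, 2026

Oct 2026 begins on a Thursday, so the first Sunday is Oct 4 (3 days later).
The 4th Sunday is 3 weeks later: 4 + 21 = 25.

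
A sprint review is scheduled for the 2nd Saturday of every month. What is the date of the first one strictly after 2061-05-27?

May 2061 starts on a Sunday; its first Saturday is the 7th, so the 2nd Saturday is the 14th — 2061-05-14.
That is not after 2061-05-27, so look at June 2061.
June 2061 starts on a Wednesday; its first Saturday is the 4th, so the 2nd Saturday is the 11th — 2061-06-11.

2061-06-11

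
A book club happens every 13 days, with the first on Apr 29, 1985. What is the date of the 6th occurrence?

Jul 3, 1985

The 6th occurrence is 5 intervals after the first: 5 × 13 = 65 days after Apr 29, 1985.
Apr has 30 days — 1 day to the end of Apr leaves 64.
May has 31 days (33 left).
Jun has 30 days (3 left).
3 days into Jul → Jul 3, 1985.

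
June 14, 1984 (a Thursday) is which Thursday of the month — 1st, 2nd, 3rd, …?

Day 14 falls in week ⌈14/7⌉ of the month.
Days 1–7 hold the 1st Thursday, 8–14 the 2nd, 15–21 the 3rd, 22–28 the 4th, 29–31 the 5th.
14 is in the range for the 2nd.

2nd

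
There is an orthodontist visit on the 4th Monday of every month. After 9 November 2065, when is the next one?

November 2065 starts on a Sunday; its first Monday is the 2nd, so the 4th Monday is the 23rd — 23 November 2065.
23 November 2065 is after 9 November 2065, so that is the next one.

23 November 2065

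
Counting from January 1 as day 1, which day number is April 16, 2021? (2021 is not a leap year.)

106

Days in months before April: 31 + 28 + 31 = 90.
Plus 16 days into April → day 106.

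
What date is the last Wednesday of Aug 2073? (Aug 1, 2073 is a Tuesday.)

Aug 2073 begins on a Tuesday, so the first Wednesday is Aug 2 (1 day later).
Aug 2073 has 31 days. Adding weeks: 2, 9, 16, 23, 30 — the last one ≤ 31 is the 30th.

Aug 30, 2073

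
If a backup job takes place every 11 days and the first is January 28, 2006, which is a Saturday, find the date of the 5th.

March 13, 2006

The 5th occurrence is 4 intervals after the first: 4 × 11 = 44 days after January 28, 2006.
January has 31 days — 3 days to the end of January leaves 41.
February has 28 days (13 left).
13 days into March → March 13, 2006.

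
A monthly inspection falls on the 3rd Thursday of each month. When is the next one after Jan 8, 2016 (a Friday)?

Jan 2016 starts on a Friday; its first Thursday is the 7th, so the 3rd Thursday is the 21st — Jan 21, 2016.
Jan 21, 2016 is after Jan 8, 2016, so that is the next one.

Jan 21, 2016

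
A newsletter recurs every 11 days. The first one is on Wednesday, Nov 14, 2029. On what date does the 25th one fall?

The 25th occurrence is 24 intervals after the first: 24 × 11 = 264 days after Nov 14, 2029.
Nov has 30 days — 16 days to the end of Nov leaves 248.
Dec has 31 days (217 left).
Jan has 31 days (186 left).
Feb has 28 days (158 left).
Mar has 31 days (127 left).
Apr has 30 days (97 left).
May has 31 days (66 left).
Jun has 30 days (36 left).
Jul has 31 days (5 left).
5 days into Aug → Aug 5, 2030.

Aug 5, 2030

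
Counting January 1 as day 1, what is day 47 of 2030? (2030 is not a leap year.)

2030-02-16

January has 31 days (47 − 31 = 16 remain).
16 into February → February 16.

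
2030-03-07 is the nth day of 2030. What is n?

66

Days in months before March: 31 + 28 = 59.
Plus 7 days into March → day 66.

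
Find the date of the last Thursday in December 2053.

December 2053 begins on a Monday, so the first Thursday is December 4 (3 days later).
December 2053 has 31 days. Adding weeks: 4, 11, 18, 25 — the last one ≤ 31 is the 25th.

2053-12-25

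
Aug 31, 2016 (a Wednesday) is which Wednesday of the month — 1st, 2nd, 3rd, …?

5th

Day 31 falls in week ⌈31/7⌉ of the month.
Days 1–7 hold the 1st Wednesday, 8–14 the 2nd, 15–21 the 3rd, 22–28 the 4th, 29–31 the 5th.
31 is in the range for the 5th.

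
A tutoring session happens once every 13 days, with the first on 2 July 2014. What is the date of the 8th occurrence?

1 October 2014

The 8th occurrence is 7 intervals after the first: 7 × 13 = 91 days after 2 July 2014.
July has 31 days — 29 days to the end of July leaves 62.
August has 31 days (31 left).
September has 30 days (1 left).
1 day into October → 1 October 2014.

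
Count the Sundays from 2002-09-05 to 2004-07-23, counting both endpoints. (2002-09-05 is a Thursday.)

98

2002-09-05 is a Thursday; the first Sunday on or after it is 2002-09-08 (3 days later).
From 2002-09-08 to 2004-07-23: 114 + 365 + 205 = 684 days (rest of 2002, 2003, to 2004-07-23 in 2004).
684 ÷ 7 = 97 full weeks with remainder 5, so 97 more Sundays after the first → 98.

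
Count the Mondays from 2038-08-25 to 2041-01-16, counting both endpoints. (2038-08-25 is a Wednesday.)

125

2038-08-25 is a Wednesday; the first Monday on or after it is 2038-08-30 (5 days later).
From 2038-08-30 to 2041-01-16: 123 + 365 + 366 + 16 = 870 days (rest of 2038, 2039, 2040, to 2041-01-16 in 2041).
870 ÷ 7 = 124 full weeks with remainder 2, so 124 more Mondays after the first → 125.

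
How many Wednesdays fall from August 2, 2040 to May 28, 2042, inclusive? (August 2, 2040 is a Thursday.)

August 2, 2040 is a Thursday; the first Wednesday on or after it is August 8, 2040 (6 days later).
From August 8, 2040 to May 28, 2042: 145 + 365 + 148 = 658 days (rest of 2040, 2041, to May 28, 2042 in 2042).
658 ÷ 7 = 94 full weeks with remainder 0, so 94 more Wednesdays after the first → 95.

95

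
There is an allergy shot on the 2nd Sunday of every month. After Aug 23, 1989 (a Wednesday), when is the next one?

Aug 1989 starts on a Tuesday; its first Sunday is the 6th, so the 2nd Sunday is the 13th — Aug 13, 1989.
That is not after Aug 23, 1989, so look at Sep 1989.
Sep 1989 starts on a Friday; its first Sunday is the 3rd, so the 2nd Sunday is the 10th — Sep 10, 1989.

Sep 10, 1989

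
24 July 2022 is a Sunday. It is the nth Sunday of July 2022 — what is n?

4th

Day 24 falls in week ⌈24/7⌉ of the month.
Days 1–7 hold the 1st Sunday, 8–14 the 2nd, 15–21 the 3rd, 22–28 the 4th, 29–31 the 5th.
24 is in the range for the 4th.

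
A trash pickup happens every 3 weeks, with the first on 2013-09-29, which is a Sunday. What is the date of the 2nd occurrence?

2013-10-20

The 2nd occurrence is 1 interval after the first: 1 × 21 = 21 days after 2013-09-29.
September has 30 days — 1 day to the end of September leaves 20.
20 days into October → 2013-10-20.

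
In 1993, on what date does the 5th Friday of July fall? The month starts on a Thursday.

July 30, 1993

July 1993 begins on a Thursday, so the first Friday is July 2 (1 day later).
The 5th Friday is 4 weeks later: 2 + 28 = 30.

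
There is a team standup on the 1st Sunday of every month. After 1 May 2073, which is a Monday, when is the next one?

May 2073 starts on a Monday, so its 1st Sunday is 7 May 2073 (6 days in).
7 May 2073 is after 1 May 2073, so that is the next one.

7 May 2073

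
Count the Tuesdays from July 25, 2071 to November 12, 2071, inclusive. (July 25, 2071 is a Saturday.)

July 25, 2071 is a Saturday; the first Tuesday on or after it is July 28, 2071 (3 days later).
From July 28, 2071 to November 12, 2071: 3 + 31 + 30 + 31 + 12 = 107 days (rest of July, August, September, October, November).
107 ÷ 7 = 15 full weeks with remainder 2, so 15 more Tuesdays after the first → 16.

16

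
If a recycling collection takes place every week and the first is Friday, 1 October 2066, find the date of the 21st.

The 21st occurrence is 20 intervals after the first: 20 × 7 = 140 days after 1 October 2066.
October has 31 days — 30 days to the end of October leaves 110.
November has 30 days (80 left).
December has 31 days (49 left).
January has 31 days (18 left).
18 days into February → 18 February 2067.

18 February 2067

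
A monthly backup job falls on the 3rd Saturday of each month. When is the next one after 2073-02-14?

2073-02-18

February 2073 starts on a Wednesday; its first Saturday is the 4th, so the 3rd Saturday is the 18th — 2073-02-18.
2073-02-18 is after 2073-02-14, so that is the next one.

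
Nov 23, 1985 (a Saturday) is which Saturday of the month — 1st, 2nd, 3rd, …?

4th

Day 23 falls in week ⌈23/7⌉ of the month.
Days 1–7 hold the 1st Saturday, 8–14 the 2nd, 15–21 the 3rd, 22–28 the 4th, 29–31 the 5th.
23 is in the range for the 4th.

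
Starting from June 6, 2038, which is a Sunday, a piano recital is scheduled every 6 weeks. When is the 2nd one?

July 18, 2038

The 2nd occurrence is 1 interval after the first: 1 × 42 = 42 days after June 6, 2038.
June has 30 days — 24 days to the end of June leaves 18.
18 days into July → July 18, 2038.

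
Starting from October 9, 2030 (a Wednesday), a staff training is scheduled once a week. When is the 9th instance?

The 9th occurrence is 8 intervals after the first: 8 × 7 = 56 days after October 9, 2030.
October has 31 days — 22 days to the end of October leaves 34.
November has 30 days (4 left).
4 days into December → December 4, 2030.

December 4, 2030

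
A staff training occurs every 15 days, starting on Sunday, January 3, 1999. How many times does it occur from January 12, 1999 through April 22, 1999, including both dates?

7

Occurrences land 15·i days after January 3, 1999 for i = 0, 1, 2, …
January 12, 1999 is 9 days after the start; 9 ÷ 15 = 0 remainder 9; since the remainder is 9, round up to i = 1. First occurrence in the window: #2 on January 18, 1999 (1×15 = 15 days in).
April 22, 1999 is 109 days after the start; 109 ÷ 15 = 7 remainder 4. Last occurrence in the window: #8 on April 18, 1999.
Occurrences #2 through #8: 7 in total.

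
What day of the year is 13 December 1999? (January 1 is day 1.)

Days in months before December: 31 + 28 + 31 + 30 + 31 + 30 + 31 + 31 + 30 + 31 + 30 = 334.
Plus 13 days into December → day 347.

347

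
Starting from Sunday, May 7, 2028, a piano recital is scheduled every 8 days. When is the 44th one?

April 16, 2029

The 44th occurrence is 43 intervals after the first: 43 × 8 = 344 days after May 7, 2028.
May has 31 days — 24 days to the end of May leaves 320.
June has 30 days (290 left).
July has 31 days (259 left).
August has 31 days (228 left).
September has 30 days (198 left).
October has 31 days (167 left).
November has 30 days (137 left).
December has 31 days (106 left).
January has 31 days (75 left).
February has 28 days (47 left).
March has 31 days (16 left).
16 days into April → April 16, 2029.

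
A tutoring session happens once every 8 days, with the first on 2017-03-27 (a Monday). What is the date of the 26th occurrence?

The 26th occurrence is 25 intervals after the first: 25 × 8 = 200 days after 2017-03-27.
March has 31 days — 4 days to the end of March leaves 196.
April has 30 days (166 left).
May has 31 days (135 left).
June has 30 days (105 left).
July has 31 days (74 left).
August has 31 days (43 left).
September has 30 days (13 left).
13 days into October → 2017-10-13.

2017-10-13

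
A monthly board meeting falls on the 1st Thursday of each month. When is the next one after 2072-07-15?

2072-08-04

July 2072 starts on a Friday, so its 1st Thursday is 2072-07-07 (6 days in).
That is not after 2072-07-15, so look at August 2072.
August 2072 starts on a Monday, so its 1st Thursday is 2072-08-04 (3 days in).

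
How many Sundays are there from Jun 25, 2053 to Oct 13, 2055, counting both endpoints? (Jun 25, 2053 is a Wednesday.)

120

Jun 25, 2053 is a Wednesday; the first Sunday on or after it is Jun 29, 2053 (4 days later).
From Jun 29, 2053 to Oct 13, 2055: 185 + 365 + 286 = 836 days (rest of 2053, 2054, to Oct 13, 2055 in 2055).
836 ÷ 7 = 119 full weeks with remainder 3, so 119 more Sundays after the first → 120.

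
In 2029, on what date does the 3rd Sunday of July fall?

The first Sunday of July 2029 is July 1.
The 3rd Sunday is 2 weeks later: 1 + 14 = 15.

2029-07-15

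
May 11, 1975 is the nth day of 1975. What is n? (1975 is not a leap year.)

131

Days in months before May: 31 + 28 + 31 + 30 = 120.
Plus 11 days into May → day 131.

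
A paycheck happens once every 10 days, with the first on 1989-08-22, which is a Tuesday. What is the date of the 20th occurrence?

The 20th occurrence is 19 intervals after the first: 19 × 10 = 190 days after 1989-08-22.
August has 31 days — 9 days to the end of August leaves 181.
September has 30 days (151 left).
October has 31 days (120 left).
November has 30 days (90 left).
December has 31 days (59 left).
January has 31 days (28 left).
28 days into February → 1990-02-28.

1990-02-28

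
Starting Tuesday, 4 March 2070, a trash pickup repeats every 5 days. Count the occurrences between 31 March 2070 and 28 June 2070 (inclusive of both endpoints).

Occurrences land 5·i days after 4 March 2070 for i = 0, 1, 2, …
31 March 2070 is 27 days after the start; 27 ÷ 5 = 5 remainder 2; since the remainder is 2, round up to i = 6. First occurrence in the window: #7 on 3 April 2070 (6×5 = 30 days in).
28 June 2070 is 116 days after the start; 116 ÷ 5 = 23 remainder 1. Last occurrence in the window: #24 on 27 June 2070.
Occurrences #7 through #24: 18 in total.

18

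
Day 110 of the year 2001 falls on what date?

April 20, 2001

January has 31 days (110 − 31 = 79 remain).
February has 28 days (79 − 28 = 51 remain).
March has 31 days (51 − 31 = 20 remain).
20 into April → April 20.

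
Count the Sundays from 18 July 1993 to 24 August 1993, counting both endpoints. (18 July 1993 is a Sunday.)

18 July 1993 is a Sunday; the first Sunday on or after it is 18 July 1993.
From 18 July 1993 to 24 August 1993: 13 + 24 = 37 days (rest of July, August).
37 ÷ 7 = 5 full weeks with remainder 2, so 5 more Sundays after the first → 6.

6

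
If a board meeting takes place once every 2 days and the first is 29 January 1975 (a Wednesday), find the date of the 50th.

The 50th occurrence is 49 intervals after the first: 49 × 2 = 98 days after 29 January 1975.
January has 31 days — 2 days to the end of January leaves 96.
February has 28 days (68 left).
March has 31 days (37 left).
April has 30 days (7 left).
7 days into May → 7 May 1975.

7 May 1975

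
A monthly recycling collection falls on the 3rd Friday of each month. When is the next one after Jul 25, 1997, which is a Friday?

Jul 1997 starts on a Tuesday; its first Friday is the 4th, so the 3rd Friday is the 18th — Jul 18, 1997.
That is not after Jul 25, 1997, so look at Aug 1997.
Aug 1997 starts on a Friday; its first Friday is the 1st, so the 3rd Friday is the 15th — Aug 15, 1997.

Aug 15, 1997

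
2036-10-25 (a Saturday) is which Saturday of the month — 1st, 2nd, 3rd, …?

4th

Day 25 falls in week ⌈25/7⌉ of the month.
Days 1–7 hold the 1st Saturday, 8–14 the 2nd, 15–21 the 3rd, 22–28 the 4th, 29–31 the 5th.
25 is in the range for the 4th.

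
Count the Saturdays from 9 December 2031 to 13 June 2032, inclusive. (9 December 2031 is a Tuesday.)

9 December 2031 is a Tuesday; the first Saturday on or after it is 13 December 2031 (4 days later).
From 13 December 2031 to 13 June 2032: 18 + 31 + 29 + 31 + 30 + 31 + 13 = 183 days (rest of December, January, February, March, April, May, June).
183 ÷ 7 = 26 full weeks with remainder 1, so 26 more Saturdays after the first → 27.

27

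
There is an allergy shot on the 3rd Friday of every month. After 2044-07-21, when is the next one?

July 2044 starts on a Friday; its first Friday is the 1st, so the 3rd Friday is the 15th — 2044-07-15.
That is not after 2044-07-21, so look at August 2044.
August 2044 starts on a Monday; its first Friday is the 5th, so the 3rd Friday is the 19th — 2044-08-19.

2044-08-19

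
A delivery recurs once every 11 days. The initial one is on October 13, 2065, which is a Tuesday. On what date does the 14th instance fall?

The 14th occurrence is 13 intervals after the first: 13 × 11 = 143 days after October 13, 2065.
October has 31 days — 18 days to the end of October leaves 125.
November has 30 days (95 left).
December has 31 days (64 left).
January has 31 days (33 left).
February has 28 days (5 left).
5 days into March → March 5, 2066.

March 5, 2066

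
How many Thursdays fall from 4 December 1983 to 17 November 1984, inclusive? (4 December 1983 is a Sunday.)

4 December 1983 is a Sunday; the first Thursday on or after it is 8 December 1983 (4 days later).
From 8 December 1983 to 17 November 1984: 23 + 322 = 345 days (rest of 1983, to 17 November 1984 in 1984).
345 ÷ 7 = 49 full weeks with remainder 2, so 49 more Thursdays after the first → 50.

50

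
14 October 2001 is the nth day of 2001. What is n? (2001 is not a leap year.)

Days in months before October: 31 + 28 + 31 + 30 + 31 + 30 + 31 + 31 + 30 = 273.
Plus 14 days into October → day 287.

287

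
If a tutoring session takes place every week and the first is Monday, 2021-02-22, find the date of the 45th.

The 45th occurrence is 44 intervals after the first: 44 × 7 = 308 days after 2021-02-22.
February has 28 days — 6 days to the end of February leaves 302.
March has 31 days (271 left).
April has 30 days (241 left).
May has 31 days (210 left).
June has 30 days (180 left).
July has 31 days (149 left).
August has 31 days (118 left).
September has 30 days (88 left).
October has 31 days (57 left).
November has 30 days (27 left).
27 days into December → 2021-12-27.

2021-12-27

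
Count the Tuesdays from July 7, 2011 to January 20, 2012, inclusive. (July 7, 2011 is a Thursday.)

July 7, 2011 is a Thursday; the first Tuesday on or after it is July 12, 2011 (5 days later).
From July 12, 2011 to January 20, 2012: 19 + 31 + 30 + 31 + 30 + 31 + 20 = 192 days (rest of July, August, September, October, November, December, January).
192 ÷ 7 = 27 full weeks with remainder 3, so 27 more Tuesdays after the first → 28.

28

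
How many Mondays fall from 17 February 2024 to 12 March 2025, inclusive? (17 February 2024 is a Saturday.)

17 February 2024 is a Saturday; the first Monday on or after it is 19 February 2024 (2 days later).
From 19 February 2024 to 12 March 2025: 316 + 71 = 387 days (rest of 2024, to 12 March 2025 in 2025).
387 ÷ 7 = 55 full weeks with remainder 2, so 55 more Mondays after the first → 56.

56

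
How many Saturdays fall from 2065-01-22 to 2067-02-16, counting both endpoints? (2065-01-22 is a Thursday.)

2065-01-22 is a Thursday; the first Saturday on or after it is 2065-01-24 (2 days later).
From 2065-01-24 to 2067-02-16: 341 + 365 + 47 = 753 days (rest of 2065, 2066, to 2067-02-16 in 2067).
753 ÷ 7 = 107 full weeks with remainder 4, so 107 more Saturdays after the first → 108.

108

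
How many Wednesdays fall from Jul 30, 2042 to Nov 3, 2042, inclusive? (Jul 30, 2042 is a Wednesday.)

Jul 30, 2042 is a Wednesday; the first Wednesday on or after it is Jul 30, 2042.
From Jul 30, 2042 to Nov 3, 2042: 1 + 31 + 30 + 31 + 3 = 96 days (rest of Jul, Aug, Sep, Oct, Nov).
96 ÷ 7 = 13 full weeks with remainder 5, so 13 more Wednesdays after the first → 14.

14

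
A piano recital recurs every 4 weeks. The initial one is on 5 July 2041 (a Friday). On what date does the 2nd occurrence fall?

2 August 2041

The 2nd occurrence is 1 interval after the first: 1 × 28 = 28 days after 5 July 2041.
July has 31 days — 26 days to the end of July leaves 2.
2 days into August → 2 August 2041.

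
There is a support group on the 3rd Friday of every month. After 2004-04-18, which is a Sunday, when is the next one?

April 2004 starts on a Thursday; its first Friday is the 2nd, so the 3rd Friday is the 16th — 2004-04-16.
That is not after 2004-04-18, so look at May 2004.
May 2004 starts on a Saturday; its first Friday is the 7th, so the 3rd Friday is the 21st — 2004-05-21.

2004-05-21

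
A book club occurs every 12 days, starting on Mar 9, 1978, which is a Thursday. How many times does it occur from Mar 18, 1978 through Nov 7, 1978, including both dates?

20

Occurrences land 12·i days after Mar 9, 1978 for i = 0, 1, 2, …
Mar 18, 1978 is 9 days after the start; 9 ÷ 12 = 0 remainder 9; since the remainder is 9, round up to i = 1. First occurrence in the window: #2 on Mar 21, 1978 (1×12 = 12 days in).
Nov 7, 1978 is 243 days after the start; 243 ÷ 12 = 20 remainder 3. Last occurrence in the window: #21 on Nov 4, 1978.
Occurrences #2 through #21: 20 in total.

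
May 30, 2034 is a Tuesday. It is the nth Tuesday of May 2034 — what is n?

5th

Day 30 falls in week ⌈30/7⌉ of the month.
Days 1–7 hold the 1st Tuesday, 8–14 the 2nd, 15–21 the 3rd, 22–28 the 4th, 29–31 the 5th.
30 is in the range for the 5th.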